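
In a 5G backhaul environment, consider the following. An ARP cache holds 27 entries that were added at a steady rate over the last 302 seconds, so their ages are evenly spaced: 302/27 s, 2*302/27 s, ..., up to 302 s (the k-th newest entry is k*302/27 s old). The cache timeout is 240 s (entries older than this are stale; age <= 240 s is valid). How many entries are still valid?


Ages are k * 302/27 s for k = 1..27 (spacing = 11.1852 s).
Entry k is valid iff k * 302/27 <= 240 iff k <= 27 * 240 / 302 = 21.4570
n_valid = floor(21.4570) = 21
(n_stale = 27 - 21 = 6)

21


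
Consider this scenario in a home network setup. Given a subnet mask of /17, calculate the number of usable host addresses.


Given: subnet mask /17
Host bits = 32 - 17 = 15
Total addresses = 2^15 = 32768
Usable hosts = 32768 - 2 (network + broadcast) = 32766

32766


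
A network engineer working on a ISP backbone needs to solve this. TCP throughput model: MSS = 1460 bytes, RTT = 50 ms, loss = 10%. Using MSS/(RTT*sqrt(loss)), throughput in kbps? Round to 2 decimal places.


Given: MSS = 1460 bytes, RTT = 50 ms, loss = 10%
RTT in seconds = 50 / 1000 = 0.05
Loss rate = 10% = 0.1
sqrt(loss) = sqrt(0.1) = 0.316227766017
Throughput (bytes/s) = 1460 / (0.05 * 0.316227766017) = 92338.5077
Throughput (kbps) = 92338.5077 * 8 / 1000 = 738.708061 -> 738.71 kbps (2 dp)

738.71


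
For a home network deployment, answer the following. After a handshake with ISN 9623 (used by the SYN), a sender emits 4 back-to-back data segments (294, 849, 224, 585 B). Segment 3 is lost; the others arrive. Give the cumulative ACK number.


SYN uses sequence number 9623; first data byte = ISN + 1 = 9624.
Segment 1: SEQ = 9624, len = 294 B, covers [9624, 9917]
Segment 2: SEQ = 9918, len = 849 B, covers [9918, 10766]
Segment 3: SEQ = 10767, len = 224 B, covers [10767, 10990] [LOST]
Segment 4: SEQ = 10991, len = 585 B, covers [10991, 11575]
In-order data received: bytes [9624, 10766] (segments 1..2).
Segment 3 missing -> gap begins at byte 10767; later segments buffered out of order.
Cumulative ACK = next expected in-order byte = 9624 + 294 + 849 = 10767

10767


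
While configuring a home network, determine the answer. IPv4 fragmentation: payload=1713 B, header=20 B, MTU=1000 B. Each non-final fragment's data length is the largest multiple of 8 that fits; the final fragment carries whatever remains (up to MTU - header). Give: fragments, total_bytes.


Max data per non-final fragment = floor((MTU - header)/8)*8 = floor((1000 - 20)/8)*8 = floor(980/8)*8 = 976 B
Final fragment needs no 8-byte alignment: it can carry up to MTU - header = 980 B
Non-final fragments needed = ceil((payload - 980) / 976) = ceil(733/976) = ceil(0.7510) = 1
Number of fragments = 1 + 1 = 2
Fragment sizes (data): 1 * 976 B + 737 B (last, 737 <= 980 OK)
Total bytes sent = payload + n_frags * header = 1713 + 2*20 = 1713 + 40 = 1753 B

2, 1753


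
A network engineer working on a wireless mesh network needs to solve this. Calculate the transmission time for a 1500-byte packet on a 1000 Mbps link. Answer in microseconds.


Given: packet = 1500 bytes, bandwidth = 1000 Mbps
Packet in bits = 1500 * 8 = 12000 bits
Bandwidth = 1000 * 10^6 = 1000000000 bps
Time = 12000 / 1000000000 seconds
Time in us = 12000 * 10^6 / 1000000000 = 12

12


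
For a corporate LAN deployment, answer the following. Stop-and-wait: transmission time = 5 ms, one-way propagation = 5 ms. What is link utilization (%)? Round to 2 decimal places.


Given: Ttrans = 5 ms, Tprop = 5 ms
RTT = 2 * Tprop = 2 * 5 = 10 ms
U = Ttrans / (Ttrans + RTT)
U = 5 / (5 + 10)
U = 5 / 15 = 0.333333
U% = 33.33%

33.33


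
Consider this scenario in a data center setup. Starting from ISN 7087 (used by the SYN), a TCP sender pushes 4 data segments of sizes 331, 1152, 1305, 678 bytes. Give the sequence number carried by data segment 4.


The SYN occupies sequence number ISN = 7087, so the first data byte is ISN + 1 = 7088.
SEQ of data segment i = (ISN + 1) + sum of payload sizes of segments 1..i-1.
Segment 1: SEQ = 7088, payload = 331 bytes
Segment 2: SEQ = 7419, payload = 1152 bytes
Segment 3: SEQ = 8571, payload = 1305 bytes
Segment 4: SEQ = 9876, payload = 678 bytes
SEQ of segment 4 = 7088 + 331 + 1152 + 1305 = 9876

9876


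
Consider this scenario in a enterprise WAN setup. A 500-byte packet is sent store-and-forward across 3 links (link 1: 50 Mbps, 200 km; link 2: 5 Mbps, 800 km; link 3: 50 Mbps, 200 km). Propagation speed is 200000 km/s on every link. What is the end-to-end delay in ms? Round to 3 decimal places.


Packet = 500 bytes = 4000 bits. Store-and-forward: sum (t_trans + t_prop) per link.
Link 1: t_trans = 4000/(50*10^6) s = 0.0800 ms; t_prop = 200/200000 s = 1.0000 ms; subtotal = 1.0800 ms
Link 2: t_trans = 4000/(5*10^6) s = 0.8000 ms; t_prop = 800/200000 s = 4.0000 ms; subtotal = 4.8000 ms
Link 3: t_trans = 4000/(50*10^6) s = 0.0800 ms; t_prop = 200/200000 s = 1.0000 ms; subtotal = 1.0800 ms
End-to-end = 1.0800 + 4.8000 + 1.0800 = 6.9600 ms -> 6.960 ms (3 dp)

6.960


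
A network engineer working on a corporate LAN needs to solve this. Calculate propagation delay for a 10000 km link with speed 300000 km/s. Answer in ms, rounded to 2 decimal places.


Given: distance = 10000 km, speed = 300000 km/s
Delay = distance / speed = 10000 / 300000 seconds
Delay in ms = 10000 * 1000 / 300000
Delay = 33.3333 ms
Rounded to 2 dp = 33.33 ms

33.33


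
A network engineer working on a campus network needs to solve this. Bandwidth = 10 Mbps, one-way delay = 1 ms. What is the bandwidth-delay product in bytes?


Given: bandwidth = 10 Mbps, delay = 1 ms
BDP in bits = 10 * 10^6 * 1 / 1000
BDP in bits = 10000
BDP in bytes = 10000 / 8 = 1250

1250


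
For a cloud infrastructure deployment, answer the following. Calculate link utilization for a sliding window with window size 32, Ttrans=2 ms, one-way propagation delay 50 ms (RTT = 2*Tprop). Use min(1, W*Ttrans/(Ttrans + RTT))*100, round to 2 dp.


Given: W = 32, Ttrans = 2 ms, RTT = 100 ms (= 2 * Tprop, Tprop = 50 ms)
Cycle time = Ttrans + RTT = 2 + 100 = 102 ms (first packet sent until its ACK returns)
W * Ttrans = 32 * 2 = 64 ms of sending per cycle
W * Ttrans / (Ttrans + RTT) = 64 / 102 = 0.627451
U = min(1, 0.627451) = 0.627451
U% = 62.75%

62.75


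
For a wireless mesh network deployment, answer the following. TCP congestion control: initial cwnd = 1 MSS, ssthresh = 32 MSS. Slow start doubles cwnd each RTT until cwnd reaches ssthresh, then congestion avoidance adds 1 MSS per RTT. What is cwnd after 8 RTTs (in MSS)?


RTT 0: cwnd = 1 MSS (initial)
RTT 1: cwnd = 2 MSS (slow start, doubled)
RTT 2: cwnd = 4 MSS (slow start, doubled)
RTT 3: cwnd = 8 MSS (slow start, doubled)
RTT 4: cwnd = 16 MSS (slow start, doubled)
RTT 5: cwnd = 32 MSS (slow start, doubled)
RTT 6: cwnd = 33 MSS (congestion avoidance, +1)
RTT 7: cwnd = 34 MSS (congestion avoidance, +1)
RTT 8: cwnd = 35 MSS (congestion avoidance, +1)

35


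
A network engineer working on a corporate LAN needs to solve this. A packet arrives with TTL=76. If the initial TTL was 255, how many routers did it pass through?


Given: initial TTL = 255, received TTL = 76
Hops = initial TTL - received TTL
Hops = 255 - 76 = 179

179


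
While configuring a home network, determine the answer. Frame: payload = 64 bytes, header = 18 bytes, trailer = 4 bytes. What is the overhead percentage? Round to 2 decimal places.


Given: payload = 64 B, header = 18 B, trailer = 4 B
Overhead bytes = header + trailer = 18 + 4 = 22
Total frame = payload + overhead = 64 + 22 = 86
Overhead % = 22 / 86 * 100 = 25.5814% -> 25.58% (2 dp)

25.58


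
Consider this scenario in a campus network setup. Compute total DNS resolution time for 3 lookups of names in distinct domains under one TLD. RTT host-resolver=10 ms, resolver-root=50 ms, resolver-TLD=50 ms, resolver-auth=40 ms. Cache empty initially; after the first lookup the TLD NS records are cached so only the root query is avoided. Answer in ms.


Lookup 1 (cold cache): local + root + TLD + auth = 10 + 50 + 50 + 40 = 150 ms
Lookups 2..3 (TLD NS cached -> skip root; new domain -> still ask TLD and auth): local + TLD + auth = 10 + 50 + 40 = 100 ms each
Remaining 2 lookups: 2 * 100 = 200 ms
Total = 150 + 200 = 350 ms

350


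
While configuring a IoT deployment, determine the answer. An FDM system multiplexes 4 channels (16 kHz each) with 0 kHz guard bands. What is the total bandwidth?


Given: 4 channels, 16 kHz each, guard = 0 kHz
Channel bandwidth = 4 * 16 = 64 kHz
Guard bands = 3 gaps * 0 kHz = 0 kHz
Total = 64 + 0 = 64 kHz

64


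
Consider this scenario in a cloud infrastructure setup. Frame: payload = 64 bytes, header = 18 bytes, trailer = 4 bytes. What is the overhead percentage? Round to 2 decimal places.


Given: payload = 64 B, header = 18 B, trailer = 4 B
Overhead bytes = header + trailer = 18 + 4 = 22
Total frame = payload + overhead = 64 + 22 = 86
Overhead % = 22 / 86 * 100 = 25.5814% -> 25.58% (2 dp)

25.58


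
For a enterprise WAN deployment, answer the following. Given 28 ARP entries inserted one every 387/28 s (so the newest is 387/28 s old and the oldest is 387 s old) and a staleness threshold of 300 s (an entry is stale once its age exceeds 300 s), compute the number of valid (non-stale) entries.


Ages are k * 387/28 s for k = 1..28 (spacing = 13.8214 s).
Entry k is valid iff k * 387/28 <= 300 iff k <= 28 * 300 / 387 = 21.7054
n_valid = floor(21.7054) = 21
(n_stale = 28 - 21 = 7)

21


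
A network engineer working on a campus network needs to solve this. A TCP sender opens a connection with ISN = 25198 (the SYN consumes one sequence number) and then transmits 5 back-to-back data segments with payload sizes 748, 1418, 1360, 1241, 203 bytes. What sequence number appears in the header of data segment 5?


The SYN occupies sequence number ISN = 25198, so the first data byte is ISN + 1 = 25199.
SEQ of data segment i = (ISN + 1) + sum of payload sizes of segments 1..i-1.
Segment 1: SEQ = 25199, payload = 748 bytes
Segment 2: SEQ = 25947, payload = 1418 bytes
Segment 3: SEQ = 27365, payload = 1360 bytes
Segment 4: SEQ = 28725, payload = 1241 bytes
Segment 5: SEQ = 29966, payload = 203 bytes
SEQ of segment 5 = 25199 + 748 + 1418 + 1360 + 1241 = 29966

29966


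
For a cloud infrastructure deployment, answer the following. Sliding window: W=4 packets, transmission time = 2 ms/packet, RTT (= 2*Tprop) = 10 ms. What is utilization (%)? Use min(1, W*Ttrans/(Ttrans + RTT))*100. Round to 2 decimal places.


Given: W = 4, Ttrans = 2 ms, RTT = 10 ms (= 2 * Tprop, Tprop = 5 ms)
Cycle time = Ttrans + RTT = 2 + 10 = 12 ms (first packet sent until its ACK returns)
W * Ttrans = 4 * 2 = 8 ms of sending per cycle
W * Ttrans / (Ttrans + RTT) = 8 / 12 = 0.666667
U = min(1, 0.666667) = 0.666667
U% = 66.67%

66.67


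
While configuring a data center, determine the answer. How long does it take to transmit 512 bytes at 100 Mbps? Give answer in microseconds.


Given: packet = 512 bytes, bandwidth = 100 Mbps
Packet in bits = 512 * 8 = 4096 bits
Bandwidth = 100 * 10^6 = 100000000 bps
Time = 4096 / 100000000 seconds
Time in us = 4096 * 10^6 / 100000000 = 40.96

40.96


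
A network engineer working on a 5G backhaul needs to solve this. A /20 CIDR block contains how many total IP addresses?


Given: CIDR prefix /20
Host bits = 32 - 20 = 12
Total addresses = 2^12 = 4096

4096


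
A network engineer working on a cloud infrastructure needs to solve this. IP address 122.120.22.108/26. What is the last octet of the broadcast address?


Given: IP = 122.120.22.108, prefix = /26
Host bits = 32 - 26 = 6
Network last octet = 108 AND mask = 64
Host part size = 2^6 - 1 = 63
Broadcast last octet = 64 OR 63 = 127

127


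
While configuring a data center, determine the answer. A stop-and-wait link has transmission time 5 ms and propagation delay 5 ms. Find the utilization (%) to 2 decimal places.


Given: Ttrans = 5 ms, Tprop = 5 ms
RTT = 2 * Tprop = 2 * 5 = 10 ms
U = Ttrans / (Ttrans + RTT)
U = 5 / (5 + 10)
U = 5 / 15 = 0.333333
U% = 33.33%

33.33


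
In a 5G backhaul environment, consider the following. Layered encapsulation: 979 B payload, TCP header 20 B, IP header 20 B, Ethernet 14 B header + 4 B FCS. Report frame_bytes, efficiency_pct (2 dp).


TCP segment = 979 + 20 = 999 B
IP packet = 999 + 20 = 1019 B
Ethernet frame = 1019 + 14 + 4 = 1037 B
Efficiency = app / frame = 979 / 1037 = 0.944069 = 94.4069% -> 94.41% (2 dp)

1037, 94.41


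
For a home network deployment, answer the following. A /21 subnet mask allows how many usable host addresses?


Given: subnet mask /21
Host bits = 32 - 21 = 11
Total addresses = 2^11 = 2048
Usable hosts = 2048 - 2 (network + broadcast) = 2046

2046


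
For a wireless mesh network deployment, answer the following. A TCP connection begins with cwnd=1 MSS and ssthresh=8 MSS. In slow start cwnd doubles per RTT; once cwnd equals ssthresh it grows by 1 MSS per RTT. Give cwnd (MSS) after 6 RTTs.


RTT 0: cwnd = 1 MSS (initial)
RTT 1: cwnd = 2 MSS (slow start, doubled)
RTT 2: cwnd = 4 MSS (slow start, doubled)
RTT 3: cwnd = 8 MSS (slow start, doubled)
RTT 4: cwnd = 9 MSS (congestion avoidance, +1)
RTT 5: cwnd = 10 MSS (congestion avoidance, +1)
RTT 6: cwnd = 11 MSS (congestion avoidance, +1)

11


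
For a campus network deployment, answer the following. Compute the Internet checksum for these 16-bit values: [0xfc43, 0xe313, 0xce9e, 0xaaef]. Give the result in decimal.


Given words: [0xfc43, 0xe313, 0xce9e, 0xaaef]
Step 1: Sum all words
Raw sum = 64579 + 58131 + 52894 + 43759 = 219363
Step 2: Fold carry: (22755 + 3) = 22758
One's complement = ~22758 & 0xFFFF = 42777

42777


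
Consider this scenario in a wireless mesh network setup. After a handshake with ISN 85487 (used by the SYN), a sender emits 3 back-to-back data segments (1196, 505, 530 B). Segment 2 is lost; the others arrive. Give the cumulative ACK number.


SYN uses sequence number 85487; first data byte = ISN + 1 = 85488.
Segment 1: SEQ = 85488, len = 1196 B, covers [85488, 86683]
Segment 2: SEQ = 86684, len = 505 B, covers [86684, 87188] [LOST]
Segment 3: SEQ = 87189, len = 530 B, covers [87189, 87718]
In-order data received: bytes [85488, 86683] (segments 1..1).
Segment 2 missing -> gap begins at byte 86684; later segments buffered out of order.
Cumulative ACK = next expected in-order byte = 85488 + 1196 = 86684

86684


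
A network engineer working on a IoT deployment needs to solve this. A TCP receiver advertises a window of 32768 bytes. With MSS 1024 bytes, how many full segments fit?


Given: RWND = 32768 bytes, MSS = 1024 bytes
Full segments = floor(RWND / MSS)
Full segments = floor(32768 / 1024)
Full segments = floor(32.0) = 32

32


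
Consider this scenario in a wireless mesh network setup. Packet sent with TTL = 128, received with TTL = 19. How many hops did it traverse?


Given: initial TTL = 128, received TTL = 19
Hops = initial TTL - received TTL
Hops = 128 - 19 = 109

109


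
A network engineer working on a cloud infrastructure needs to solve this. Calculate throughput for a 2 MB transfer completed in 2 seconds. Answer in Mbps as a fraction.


Given: file = 2 MB, time = 2 s
File in Mb = 2 * 8 = 16 Mb
Throughput = 16 / 2 Mbps
Throughput = 8 Mbps

8


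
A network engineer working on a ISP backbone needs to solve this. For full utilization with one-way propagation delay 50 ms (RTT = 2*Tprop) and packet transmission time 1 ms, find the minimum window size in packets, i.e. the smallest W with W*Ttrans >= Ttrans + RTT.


Given: Ttrans = 1 ms, RTT = 100 ms (= 2 * Tprop, Tprop = 50 ms)
Time until first ACK returns = Ttrans + RTT = 1 + 100 = 101 ms
Need W * Ttrans >= Ttrans + RTT  ->  W >= (Ttrans + RTT) / Ttrans
(Ttrans + RTT) / Ttrans = 101 / 1 = 101
W_min = ceil(101) = 101

101


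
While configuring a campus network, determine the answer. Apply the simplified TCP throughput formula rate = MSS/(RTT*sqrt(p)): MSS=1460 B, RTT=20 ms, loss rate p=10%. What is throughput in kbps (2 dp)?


Given: MSS = 1460 bytes, RTT = 20 ms, loss = 10%
RTT in seconds = 20 / 1000 = 0.02
Loss rate = 10% = 0.1
sqrt(loss) = sqrt(0.1) = 0.316227766017
Throughput (bytes/s) = 1460 / (0.02 * 0.316227766017) = 230846.2692
Throughput (kbps) = 230846.2692 * 8 / 1000 = 1846.770154 -> 1846.77 kbps (2 dp)

1846.77


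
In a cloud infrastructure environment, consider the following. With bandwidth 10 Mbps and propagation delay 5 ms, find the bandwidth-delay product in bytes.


Given: bandwidth = 10 Mbps, delay = 5 ms
BDP in bits = 10 * 10^6 * 5 / 1000
BDP in bits = 50000
BDP in bytes = 50000 / 8 = 6250

6250


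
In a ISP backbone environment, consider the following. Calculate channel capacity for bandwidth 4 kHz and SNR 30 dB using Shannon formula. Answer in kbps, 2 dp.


Given: B = 4 kHz, SNR = 30 dB
SNR linear = 10^(30/10) = 1000
1 + SNR = 1001
log2(1001) = 9.9672262588
C = 4 * 1000 * 9.9672262588 = 39868.9050 bps
C = 39.868905 kbps -> 39.87 kbps (2 dp)

39.87


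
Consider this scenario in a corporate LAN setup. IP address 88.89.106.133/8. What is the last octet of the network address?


Given: IP = 88.89.106.133, prefix = /8
Subnet mask = 255.0.0.0
Last octet of IP: 133
Last octet of mask: 0
Network last octet = 133 AND 0 = 0

0


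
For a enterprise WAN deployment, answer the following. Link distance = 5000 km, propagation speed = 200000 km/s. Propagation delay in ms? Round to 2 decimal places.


Given: distance = 5000 km, speed = 200000 km/s
Delay = distance / speed = 5000 / 200000 seconds
Delay in ms = 5000 * 1000 / 200000
Delay = 25.0000 ms
Rounded to 2 dp = 25.00 ms

25.00


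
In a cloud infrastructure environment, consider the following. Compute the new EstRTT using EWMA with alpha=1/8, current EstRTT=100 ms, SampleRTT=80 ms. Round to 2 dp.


Given: EstRTT = 100 ms, SampleRTT = 80 ms, alpha = 1/8
New EstRTT = (1 - alpha) * EstRTT + alpha * SampleRTT
(7/8) * 100 = 87.5
(1/8) * 80 = 10
New EstRTT = 87.5 + 10 = 97.5 ms -> 97.50 ms (2 dp)

97.50


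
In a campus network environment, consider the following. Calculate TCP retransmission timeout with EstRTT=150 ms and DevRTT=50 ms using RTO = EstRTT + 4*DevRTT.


Given: EstRTT = 150 ms, DevRTT = 50 ms
Timeout = EstRTT + 4 * DevRTT
4 * DevRTT = 4 * 50 = 200
Timeout = 150 + 200 = 350 ms

350


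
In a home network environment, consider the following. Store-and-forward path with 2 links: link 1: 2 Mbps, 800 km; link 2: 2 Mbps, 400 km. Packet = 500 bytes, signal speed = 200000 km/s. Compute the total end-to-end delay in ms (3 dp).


Packet = 500 bytes = 4000 bits. Store-and-forward: sum (t_trans + t_prop) per link.
Link 1: t_trans = 4000/(2*10^6) s = 2.0000 ms; t_prop = 800/200000 s = 4.0000 ms; subtotal = 6.0000 ms
Link 2: t_trans = 4000/(2*10^6) s = 2.0000 ms; t_prop = 400/200000 s = 2.0000 ms; subtotal = 4.0000 ms
End-to-end = 6.0000 + 4.0000 = 10.0000 ms -> 10.000 ms (3 dp)

10.000


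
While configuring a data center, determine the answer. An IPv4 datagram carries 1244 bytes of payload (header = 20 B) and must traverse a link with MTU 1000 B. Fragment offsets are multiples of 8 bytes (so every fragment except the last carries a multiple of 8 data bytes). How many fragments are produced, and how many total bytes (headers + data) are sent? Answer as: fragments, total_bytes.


Max data per non-final fragment = floor((MTU - header)/8)*8 = floor((1000 - 20)/8)*8 = floor(980/8)*8 = 976 B
Final fragment needs no 8-byte alignment: it can carry up to MTU - header = 980 B
Non-final fragments needed = ceil((payload - 980) / 976) = ceil(264/976) = ceil(0.2705) = 1
Number of fragments = 1 + 1 = 2
Fragment sizes (data): 1 * 976 B + 268 B (last, 268 <= 980 OK)
Total bytes sent = payload + n_frags * header = 1244 + 2*20 = 1244 + 40 = 1284 B

2, 1284


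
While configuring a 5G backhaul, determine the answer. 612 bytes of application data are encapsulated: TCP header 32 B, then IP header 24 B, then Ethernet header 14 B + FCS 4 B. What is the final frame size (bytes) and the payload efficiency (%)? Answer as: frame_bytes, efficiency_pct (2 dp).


TCP segment = 612 + 32 = 644 B
IP packet = 644 + 24 = 668 B
Ethernet frame = 668 + 14 + 4 = 686 B
Efficiency = app / frame = 612 / 686 = 0.892128 = 89.2128% -> 89.21% (2 dp)

686, 89.21


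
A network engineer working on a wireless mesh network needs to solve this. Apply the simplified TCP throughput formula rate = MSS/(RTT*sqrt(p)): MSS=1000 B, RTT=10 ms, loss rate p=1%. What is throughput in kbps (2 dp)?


Given: MSS = 1000 bytes, RTT = 10 ms, loss = 1%
RTT in seconds = 10 / 1000 = 0.01
Loss rate = 1% = 0.01
sqrt(loss) = sqrt(0.01) = 0.1
Throughput (bytes/s) = 1000 / (0.01 * 0.1) = 1000000.0000
Throughput (kbps) = 1000000.0000 * 8 / 1000 = 8000.000000 -> 8000.00 kbps (2 dp)

8000.00


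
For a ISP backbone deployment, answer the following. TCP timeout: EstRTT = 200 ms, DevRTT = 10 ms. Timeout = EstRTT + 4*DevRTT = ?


Given: EstRTT = 200 ms, DevRTT = 10 ms
Timeout = EstRTT + 4 * DevRTT
4 * DevRTT = 4 * 10 = 40
Timeout = 200 + 40 = 240 ms

240


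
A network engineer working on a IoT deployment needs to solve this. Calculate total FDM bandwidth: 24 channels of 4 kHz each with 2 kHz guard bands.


Given: 24 channels, 4 kHz each, guard = 2 kHz
Channel bandwidth = 24 * 4 = 96 kHz
Guard bands = 23 gaps * 2 kHz = 46 kHz
Total = 96 + 46 = 142 kHz

142


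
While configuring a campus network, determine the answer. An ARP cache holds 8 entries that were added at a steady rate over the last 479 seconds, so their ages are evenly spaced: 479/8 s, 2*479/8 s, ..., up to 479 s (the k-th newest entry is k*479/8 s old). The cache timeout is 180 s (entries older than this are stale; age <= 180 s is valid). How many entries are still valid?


Ages are k * 479/8 s for k = 1..8 (spacing = 59.8750 s).
Entry k is valid iff k * 479/8 <= 180 iff k <= 8 * 180 / 479 = 3.0063
n_valid = floor(3.0063) = 3
(n_stale = 8 - 3 = 5)

3


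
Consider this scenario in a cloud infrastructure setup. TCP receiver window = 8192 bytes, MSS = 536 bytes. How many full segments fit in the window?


Given: RWND = 8192 bytes, MSS = 536 bytes
Full segments = floor(RWND / MSS)
Full segments = floor(8192 / 536)
Full segments = floor(15.2836) = 15

15


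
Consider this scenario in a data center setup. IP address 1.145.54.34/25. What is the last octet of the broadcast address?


Given: IP = 1.145.54.34, prefix = /25
Host bits = 32 - 25 = 7
Network last octet = 34 AND mask = 0
Host part size = 2^7 - 1 = 127
Broadcast last octet = 0 OR 127 = 127

127


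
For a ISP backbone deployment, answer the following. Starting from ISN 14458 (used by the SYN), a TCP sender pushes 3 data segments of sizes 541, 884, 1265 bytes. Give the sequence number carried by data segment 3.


The SYN occupies sequence number ISN = 14458, so the first data byte is ISN + 1 = 14459.
SEQ of data segment i = (ISN + 1) + sum of payload sizes of segments 1..i-1.
Segment 1: SEQ = 14459, payload = 541 bytes
Segment 2: SEQ = 15000, payload = 884 bytes
Segment 3: SEQ = 15884, payload = 1265 bytes
SEQ of segment 3 = 14459 + 541 + 884 = 15884

15884


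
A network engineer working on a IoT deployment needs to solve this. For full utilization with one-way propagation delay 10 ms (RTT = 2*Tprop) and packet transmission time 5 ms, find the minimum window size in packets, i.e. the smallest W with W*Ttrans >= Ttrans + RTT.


Given: Ttrans = 5 ms, RTT = 20 ms (= 2 * Tprop, Tprop = 10 ms)
Time until first ACK returns = Ttrans + RTT = 5 + 20 = 25 ms
Need W * Ttrans >= Ttrans + RTT  ->  W >= (Ttrans + RTT) / Ttrans
(Ttrans + RTT) / Ttrans = 25 / 5 = 5
W_min = ceil(5) = 5

5


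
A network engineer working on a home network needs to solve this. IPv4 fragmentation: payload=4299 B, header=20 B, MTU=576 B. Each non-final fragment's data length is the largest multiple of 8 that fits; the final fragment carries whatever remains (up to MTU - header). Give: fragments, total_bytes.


Max data per non-final fragment = floor((MTU - header)/8)*8 = floor((576 - 20)/8)*8 = floor(556/8)*8 = 552 B
Final fragment needs no 8-byte alignment: it can carry up to MTU - header = 556 B
Non-final fragments needed = ceil((payload - 556) / 552) = ceil(3743/552) = ceil(6.7808) = 7
Number of fragments = 7 + 1 = 8
Fragment sizes (data): 7 * 552 B + 435 B (last, 435 <= 556 OK)
Total bytes sent = payload + n_frags * header = 4299 + 8*20 = 4299 + 160 = 4459 B

8, 4459


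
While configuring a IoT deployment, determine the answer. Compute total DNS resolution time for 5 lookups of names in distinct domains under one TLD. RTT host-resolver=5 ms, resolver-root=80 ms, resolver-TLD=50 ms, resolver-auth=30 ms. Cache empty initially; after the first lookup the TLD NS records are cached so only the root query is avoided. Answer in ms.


Lookup 1 (cold cache): local + root + TLD + auth = 5 + 80 + 50 + 30 = 165 ms
Lookups 2..5 (TLD NS cached -> skip root; new domain -> still ask TLD and auth): local + TLD + auth = 5 + 50 + 30 = 85 ms each
Remaining 4 lookups: 4 * 85 = 340 ms
Total = 165 + 340 = 505 ms

505


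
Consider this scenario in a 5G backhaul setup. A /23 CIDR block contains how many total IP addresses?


Given: CIDR prefix /23
Host bits = 32 - 23 = 9
Total addresses = 2^9 = 512

512


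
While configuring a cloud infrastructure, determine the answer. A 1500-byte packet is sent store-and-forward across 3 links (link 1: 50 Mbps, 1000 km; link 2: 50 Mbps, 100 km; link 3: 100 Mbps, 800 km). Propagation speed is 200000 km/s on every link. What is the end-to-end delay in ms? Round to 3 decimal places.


Packet = 1500 bytes = 12000 bits. Store-and-forward: sum (t_trans + t_prop) per link.
Link 1: t_trans = 12000/(50*10^6) s = 0.2400 ms; t_prop = 1000/200000 s = 5.0000 ms; subtotal = 5.2400 ms
Link 2: t_trans = 12000/(50*10^6) s = 0.2400 ms; t_prop = 100/200000 s = 0.5000 ms; subtotal = 0.7400 ms
Link 3: t_trans = 12000/(100*10^6) s = 0.1200 ms; t_prop = 800/200000 s = 4.0000 ms; subtotal = 4.1200 ms
End-to-end = 5.2400 + 0.7400 + 4.1200 = 10.1000 ms -> 10.100 ms (3 dp)

10.100


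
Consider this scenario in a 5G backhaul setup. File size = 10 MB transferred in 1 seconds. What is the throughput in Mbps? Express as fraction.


Given: file = 10 MB, time = 1 s
File in Mb = 10 * 8 = 80 Mb
Throughput = 80 / 1 Mbps
Throughput = 80 Mbps

80


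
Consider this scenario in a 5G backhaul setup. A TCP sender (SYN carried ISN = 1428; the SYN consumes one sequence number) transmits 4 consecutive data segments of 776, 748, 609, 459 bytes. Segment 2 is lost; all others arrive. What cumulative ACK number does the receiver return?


SYN uses sequence number 1428; first data byte = ISN + 1 = 1429.
Segment 1: SEQ = 1429, len = 776 B, covers [1429, 2204]
Segment 2: SEQ = 2205, len = 748 B, covers [2205, 2952] [LOST]
Segment 3: SEQ = 2953, len = 609 B, covers [2953, 3561]
Segment 4: SEQ = 3562, len = 459 B, covers [3562, 4020]
In-order data received: bytes [1429, 2204] (segments 1..1).
Segment 2 missing -> gap begins at byte 2205; later segments buffered out of order.
Cumulative ACK = next expected in-order byte = 1429 + 776 = 2205

2205


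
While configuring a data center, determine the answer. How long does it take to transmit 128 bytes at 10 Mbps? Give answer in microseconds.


Given: packet = 128 bytes, bandwidth = 10 Mbps
Packet in bits = 128 * 8 = 1024 bits
Bandwidth = 10 * 10^6 = 10000000 bps
Time = 1024 / 10000000 seconds
Time in us = 1024 * 10^6 / 10000000 = 102.4

102.4


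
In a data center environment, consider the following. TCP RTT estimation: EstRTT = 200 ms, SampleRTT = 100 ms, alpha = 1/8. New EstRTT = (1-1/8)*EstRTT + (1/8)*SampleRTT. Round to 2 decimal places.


Given: EstRTT = 200 ms, SampleRTT = 100 ms, alpha = 1/8
New EstRTT = (1 - alpha) * EstRTT + alpha * SampleRTT
(7/8) * 200 = 175
(1/8) * 100 = 12.5
New EstRTT = 175 + 12.5 = 187.5 ms -> 187.50 ms (2 dp)

187.50


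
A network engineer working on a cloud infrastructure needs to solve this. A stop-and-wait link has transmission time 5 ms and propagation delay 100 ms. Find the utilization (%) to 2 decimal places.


Given: Ttrans = 5 ms, Tprop = 100 ms
RTT = 2 * Tprop = 2 * 100 = 200 ms
U = Ttrans / (Ttrans + RTT)
U = 5 / (5 + 200)
U = 5 / 205 = 0.02439
U% = 2.44%

2.44


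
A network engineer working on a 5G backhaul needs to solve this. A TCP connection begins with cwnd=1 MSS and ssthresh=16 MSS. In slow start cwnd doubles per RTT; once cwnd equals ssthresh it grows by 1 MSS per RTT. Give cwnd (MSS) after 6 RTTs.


RTT 0: cwnd = 1 MSS (initial)
RTT 1: cwnd = 2 MSS (slow start, doubled)
RTT 2: cwnd = 4 MSS (slow start, doubled)
RTT 3: cwnd = 8 MSS (slow start, doubled)
RTT 4: cwnd = 16 MSS (slow start, doubled)
RTT 5: cwnd = 17 MSS (congestion avoidance, +1)
RTT 6: cwnd = 18 MSS (congestion avoidance, +1)

18


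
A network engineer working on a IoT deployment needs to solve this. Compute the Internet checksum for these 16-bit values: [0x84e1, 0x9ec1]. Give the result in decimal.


Given words: [0x84e1, 0x9ec1]
Step 1: Sum all words
Raw sum = 34017 + 40641 = 74658
Step 2: Fold carry: (9122 + 1) = 9123
One's complement = ~9123 & 0xFFFF = 56412

56412


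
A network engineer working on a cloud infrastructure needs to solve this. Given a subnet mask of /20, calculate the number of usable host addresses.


Given: subnet mask /20
Host bits = 32 - 20 = 12
Total addresses = 2^12 = 4096
Usable hosts = 4096 - 2 (network + broadcast) = 4094

4094


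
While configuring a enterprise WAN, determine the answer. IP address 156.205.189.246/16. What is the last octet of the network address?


Given: IP = 156.205.189.246, prefix = /16
Subnet mask = 255.255.0.0
Last octet of IP: 246
Last octet of mask: 0
Network last octet = 246 AND 0 = 0

0


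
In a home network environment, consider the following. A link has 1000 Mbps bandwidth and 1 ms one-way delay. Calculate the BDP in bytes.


Given: bandwidth = 1000 Mbps, delay = 1 ms
BDP in bits = 1000 * 10^6 * 1 / 1000
BDP in bits = 1000000
BDP in bytes = 1000000 / 8 = 125000

125000


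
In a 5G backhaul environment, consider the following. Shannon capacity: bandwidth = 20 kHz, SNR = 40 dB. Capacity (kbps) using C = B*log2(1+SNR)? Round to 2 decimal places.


Given: B = 20 kHz, SNR = 40 dB
SNR linear = 10^(40/10) = 10000
1 + SNR = 10001
log2(10001) = 13.2878566418
C = 20 * 1000 * 13.2878566418 = 265757.1328 bps
C = 265.757133 kbps -> 265.76 kbps (2 dp)

265.76


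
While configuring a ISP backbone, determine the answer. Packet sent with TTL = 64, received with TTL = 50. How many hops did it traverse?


Given: initial TTL = 64, received TTL = 50
Hops = initial TTL - received TTL
Hops = 64 - 50 = 14

14


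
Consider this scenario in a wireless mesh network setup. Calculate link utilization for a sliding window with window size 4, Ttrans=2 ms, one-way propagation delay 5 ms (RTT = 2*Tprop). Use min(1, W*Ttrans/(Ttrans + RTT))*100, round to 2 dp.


Given: W = 4, Ttrans = 2 ms, RTT = 10 ms (= 2 * Tprop, Tprop = 5 ms)
Cycle time = Ttrans + RTT = 2 + 10 = 12 ms (first packet sent until its ACK returns)
W * Ttrans = 4 * 2 = 8 ms of sending per cycle
W * Ttrans / (Ttrans + RTT) = 8 / 12 = 0.666667
U = min(1, 0.666667) = 0.666667
U% = 66.67%

66.67


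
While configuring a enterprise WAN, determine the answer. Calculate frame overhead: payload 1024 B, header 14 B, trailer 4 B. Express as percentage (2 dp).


Given: payload = 1024 B, header = 14 B, trailer = 4 B
Overhead bytes = header + trailer = 14 + 4 = 18
Total frame = payload + overhead = 1024 + 18 = 1042
Overhead % = 18 / 1042 * 100 = 1.7274% -> 1.73% (2 dp)

1.73


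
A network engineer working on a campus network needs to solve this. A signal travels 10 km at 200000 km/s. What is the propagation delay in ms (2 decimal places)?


Given: distance = 10 km, speed = 200000 km/s
Delay = distance / speed = 10 / 200000 seconds
Delay in ms = 10 * 1000 / 200000
Delay = 0.0500 ms
Rounded to 2 dp = 0.05 ms

0.05


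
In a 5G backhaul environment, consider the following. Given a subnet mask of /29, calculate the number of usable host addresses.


Given: subnet mask /29
Host bits = 32 - 29 = 3
Total addresses = 2^3 = 8
Usable hosts = 8 - 2 (network + broadcast) = 6

6


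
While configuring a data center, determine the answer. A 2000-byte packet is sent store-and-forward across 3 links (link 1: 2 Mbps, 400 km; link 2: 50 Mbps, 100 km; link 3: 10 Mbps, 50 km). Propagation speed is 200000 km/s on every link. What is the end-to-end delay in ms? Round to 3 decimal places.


Packet = 2000 bytes = 16000 bits. Store-and-forward: sum (t_trans + t_prop) per link.
Link 1: t_trans = 16000/(2*10^6) s = 8.0000 ms; t_prop = 400/200000 s = 2.0000 ms; subtotal = 10.0000 ms
Link 2: t_trans = 16000/(50*10^6) s = 0.3200 ms; t_prop = 100/200000 s = 0.5000 ms; subtotal = 0.8200 ms
Link 3: t_trans = 16000/(10*10^6) s = 1.6000 ms; t_prop = 50/200000 s = 0.2500 ms; subtotal = 1.8500 ms
End-to-end = 10.0000 + 0.8200 + 1.8500 = 12.6700 ms -> 12.670 ms (3 dp)

12.670


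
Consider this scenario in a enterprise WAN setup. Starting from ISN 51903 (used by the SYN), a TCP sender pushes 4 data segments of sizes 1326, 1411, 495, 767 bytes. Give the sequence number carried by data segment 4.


The SYN occupies sequence number ISN = 51903, so the first data byte is ISN + 1 = 51904.
SEQ of data segment i = (ISN + 1) + sum of payload sizes of segments 1..i-1.
Segment 1: SEQ = 51904, payload = 1326 bytes
Segment 2: SEQ = 53230, payload = 1411 bytes
Segment 3: SEQ = 54641, payload = 495 bytes
Segment 4: SEQ = 55136, payload = 767 bytes
SEQ of segment 4 = 51904 + 1326 + 1411 + 495 = 55136

55136


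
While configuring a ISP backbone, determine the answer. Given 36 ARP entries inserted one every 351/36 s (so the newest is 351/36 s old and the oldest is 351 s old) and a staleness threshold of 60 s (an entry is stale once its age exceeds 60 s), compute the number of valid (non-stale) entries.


Ages are k * 351/36 s for k = 1..36 (spacing = 9.7500 s).
Entry k is valid iff k * 351/36 <= 60 iff k <= 36 * 60 / 351 = 6.1538
n_valid = floor(6.1538) = 6
(n_stale = 36 - 6 = 30)

6


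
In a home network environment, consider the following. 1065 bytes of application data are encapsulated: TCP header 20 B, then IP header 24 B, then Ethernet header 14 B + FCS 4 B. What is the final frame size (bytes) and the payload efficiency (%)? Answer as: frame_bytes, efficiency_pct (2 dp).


TCP segment = 1065 + 20 = 1085 B
IP packet = 1085 + 24 = 1109 B
Ethernet frame = 1109 + 14 + 4 = 1127 B
Efficiency = app / frame = 1065 / 1127 = 0.944987 = 94.4987% -> 94.50% (2 dp)

1127, 94.50


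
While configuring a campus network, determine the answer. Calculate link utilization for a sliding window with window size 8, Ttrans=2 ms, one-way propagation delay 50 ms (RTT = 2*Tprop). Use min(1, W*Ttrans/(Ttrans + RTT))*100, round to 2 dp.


Given: W = 8, Ttrans = 2 ms, RTT = 100 ms (= 2 * Tprop, Tprop = 50 ms)
Cycle time = Ttrans + RTT = 2 + 100 = 102 ms (first packet sent until its ACK returns)
W * Ttrans = 8 * 2 = 16 ms of sending per cycle
W * Ttrans / (Ttrans + RTT) = 16 / 102 = 0.156863
U = min(1, 0.156863) = 0.156863
U% = 15.69%

15.69


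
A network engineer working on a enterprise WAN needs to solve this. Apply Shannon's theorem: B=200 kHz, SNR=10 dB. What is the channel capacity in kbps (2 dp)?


Given: B = 200 kHz, SNR = 10 dB
SNR linear = 10^(10/10) = 10
1 + SNR = 11
log2(11) = 3.4594316186
C = 200 * 1000 * 3.4594316186 = 691886.3237 bps
C = 691.886324 kbps -> 691.89 kbps (2 dp)

691.89


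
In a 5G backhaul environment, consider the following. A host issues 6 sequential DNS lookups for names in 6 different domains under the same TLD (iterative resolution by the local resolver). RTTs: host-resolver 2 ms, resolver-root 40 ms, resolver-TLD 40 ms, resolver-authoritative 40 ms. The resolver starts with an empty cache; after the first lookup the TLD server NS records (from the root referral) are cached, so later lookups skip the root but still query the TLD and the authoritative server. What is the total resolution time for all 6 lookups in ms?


Lookup 1 (cold cache): local + root + TLD + auth = 2 + 40 + 40 + 40 = 122 ms
Lookups 2..6 (TLD NS cached -> skip root; new domain -> still ask TLD and auth): local + TLD + auth = 2 + 40 + 40 = 82 ms each
Remaining 5 lookups: 5 * 82 = 410 ms
Total = 122 + 410 = 532 ms

532


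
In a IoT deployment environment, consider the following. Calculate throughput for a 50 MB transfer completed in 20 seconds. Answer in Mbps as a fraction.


Given: file = 50 MB, time = 20 s
File in Mb = 50 * 8 = 400 Mb
Throughput = 400 / 20 Mbps
Throughput = 20 Mbps

20


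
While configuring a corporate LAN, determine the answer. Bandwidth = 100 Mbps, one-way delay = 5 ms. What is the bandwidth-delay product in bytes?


Given: bandwidth = 100 Mbps, delay = 5 ms
BDP in bits = 100 * 10^6 * 5 / 1000
BDP in bits = 500000
BDP in bytes = 500000 / 8 = 62500

62500


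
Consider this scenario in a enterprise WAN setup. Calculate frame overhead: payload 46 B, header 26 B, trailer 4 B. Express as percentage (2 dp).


Given: payload = 46 B, header = 26 B, trailer = 4 B
Overhead bytes = header + trailer = 26 + 4 = 30
Total frame = payload + overhead = 46 + 30 = 76
Overhead % = 30 / 76 * 100 = 39.4737% -> 39.47% (2 dp)

39.47


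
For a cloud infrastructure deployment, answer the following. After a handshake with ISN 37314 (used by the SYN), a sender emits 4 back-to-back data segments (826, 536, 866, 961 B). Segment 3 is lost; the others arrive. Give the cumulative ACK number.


SYN uses sequence number 37314; first data byte = ISN + 1 = 37315.
Segment 1: SEQ = 37315, len = 826 B, covers [37315, 38140]
Segment 2: SEQ = 38141, len = 536 B, covers [38141, 38676]
Segment 3: SEQ = 38677, len = 866 B, covers [38677, 39542] [LOST]
Segment 4: SEQ = 39543, len = 961 B, covers [39543, 40503]
In-order data received: bytes [37315, 38676] (segments 1..2).
Segment 3 missing -> gap begins at byte 38677; later segments buffered out of order.
Cumulative ACK = next expected in-order byte = 37315 + 826 + 536 = 38677

38677


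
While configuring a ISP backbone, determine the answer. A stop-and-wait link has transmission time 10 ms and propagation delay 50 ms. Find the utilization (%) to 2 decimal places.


Given: Ttrans = 10 ms, Tprop = 50 ms
RTT = 2 * Tprop = 2 * 50 = 100 ms
U = Ttrans / (Ttrans + RTT)
U = 10 / (10 + 100)
U = 10 / 110 = 0.090909
U% = 9.09%

9.09


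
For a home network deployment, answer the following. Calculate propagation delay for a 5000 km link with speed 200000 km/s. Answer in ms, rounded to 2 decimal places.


Given: distance = 5000 km, speed = 200000 km/s
Delay = distance / speed = 5000 / 200000 seconds
Delay in ms = 5000 * 1000 / 200000
Delay = 25.0000 ms
Rounded to 2 dp = 25.00 ms

25.00


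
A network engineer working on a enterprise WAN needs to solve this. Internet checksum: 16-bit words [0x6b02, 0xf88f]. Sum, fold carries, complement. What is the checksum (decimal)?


Given words: [0x6b02, 0xf88f]
Step 1: Sum all words
Raw sum = 27394 + 63631 = 91025
Step 2: Fold carry: (25489 + 1) = 25490
One's complement = ~25490 & 0xFFFF = 40045

40045


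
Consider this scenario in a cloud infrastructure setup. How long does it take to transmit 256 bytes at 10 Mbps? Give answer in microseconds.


Given: packet = 256 bytes, bandwidth = 10 Mbps
Packet in bits = 256 * 8 = 2048 bits
Bandwidth = 10 * 10^6 = 10000000 bps
Time = 2048 / 10000000 seconds
Time in us = 2048 * 10^6 / 10000000 = 204.8

204.8


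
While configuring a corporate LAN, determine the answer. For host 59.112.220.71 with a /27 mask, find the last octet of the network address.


Given: IP = 59.112.220.71, prefix = /27
Subnet mask = 255.255.255.224
Last octet of IP: 71
Last octet of mask: 224
Network last octet = 71 AND 224 = 64

64


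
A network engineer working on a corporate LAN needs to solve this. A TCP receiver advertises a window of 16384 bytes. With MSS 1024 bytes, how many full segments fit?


Given: RWND = 16384 bytes, MSS = 1024 bytes
Full segments = floor(RWND / MSS)
Full segments = floor(16384 / 1024)
Full segments = floor(16.0) = 16

16
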